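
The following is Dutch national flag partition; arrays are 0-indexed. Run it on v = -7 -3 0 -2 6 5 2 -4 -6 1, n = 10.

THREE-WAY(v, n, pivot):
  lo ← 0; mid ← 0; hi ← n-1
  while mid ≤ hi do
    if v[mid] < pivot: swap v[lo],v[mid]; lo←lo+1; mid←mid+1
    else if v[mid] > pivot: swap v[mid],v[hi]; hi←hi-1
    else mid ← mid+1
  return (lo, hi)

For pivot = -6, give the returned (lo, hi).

(1, 1)

pivot = -6; lo=0, mid=0, hi=9
v[mid]=-7<-6: swap v[0],v[0]; lo=1,mid=1 → -7 -3 0 -2 6 5 2 -4 -6 1
v[mid]=-3>-6: swap v[1],v[9]; hi=8 → -7 1 0 -2 6 5 2 -4 -6 -3
v[mid]=1>-6: swap v[1],v[8]; hi=7 → -7 -6 0 -2 6 5 2 -4 1 -3
v[mid]=-6=-6: mid=2
v[mid]=0>-6: swap v[2],v[7]; hi=6 → -7 -6 -4 -2 6 5 2 0 1 -3
v[mid]=-4>-6: swap v[2],v[6]; hi=5 → -7 -6 2 -2 6 5 -4 0 1 -3
v[mid]=2>-6: swap v[2],v[5]; hi=4 → -7 -6 5 -2 6 2 -4 0 1 -3
v[mid]=5>-6: swap v[2],v[4]; hi=3 → -7 -6 6 -2 5 2 -4 0 1 -3
v[mid]=6>-6: swap v[2],v[3]; hi=2 → -7 -6 -2 6 5 2 -4 0 1 -3
v[mid]=-2>-6: swap v[2],v[2]; hi=1 → -7 -6 -2 6 5 2 -4 0 1 -3
end: lo=1, hi=1; v = -7 -6 -2 6 5 2 -4 0 1 -3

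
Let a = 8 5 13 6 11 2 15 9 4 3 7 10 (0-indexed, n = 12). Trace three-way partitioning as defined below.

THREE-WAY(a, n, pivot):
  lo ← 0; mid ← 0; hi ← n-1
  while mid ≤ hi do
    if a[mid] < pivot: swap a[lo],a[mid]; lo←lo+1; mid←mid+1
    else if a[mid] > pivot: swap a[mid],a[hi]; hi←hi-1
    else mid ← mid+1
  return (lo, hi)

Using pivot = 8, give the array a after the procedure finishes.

lo=0 mid=0 hi=11
8=8: mid=1
5<8: swap(0,1), lo=1 mid=2 ⇒ 5 8 13 6 11 2 15 9 4 3 7 10
13>8: swap(2,11), hi=10 ⇒ 5 8 10 6 11 2 15 9 4 3 7 13
10>8: swap(2,10), hi=9 ⇒ 5 8 7 6 11 2 15 9 4 3 10 13
7<8: swap(1,2), lo=2 mid=3 ⇒ 5 7 8 6 11 2 15 9 4 3 10 13
6<8: swap(2,3), lo=3 mid=4 ⇒ 5 7 6 8 11 2 15 9 4 3 10 13
11>8: swap(4,9), hi=8 ⇒ 5 7 6 8 3 2 15 9 4 11 10 13
3<8: swap(3,4), lo=4 mid=5 ⇒ 5 7 6 3 8 2 15 9 4 11 10 13
2<8: swap(4,5), lo=5 mid=6 ⇒ 5 7 6 3 2 8 15 9 4 11 10 13
15>8: swap(6,8), hi=7 ⇒ 5 7 6 3 2 8 4 9 15 11 10 13
4<8: swap(5,6), lo=6 mid=7 ⇒ 5 7 6 3 2 4 8 9 15 11 10 13
9>8: swap(7,7), hi=6 ⇒ 5 7 6 3 2 4 8 9 15 11 10 13
done. lo=6 hi=6; a=5 7 6 3 2 4 8 9 15 11 10 13

5 7 6 3 2 4 8 9 15 11 10 13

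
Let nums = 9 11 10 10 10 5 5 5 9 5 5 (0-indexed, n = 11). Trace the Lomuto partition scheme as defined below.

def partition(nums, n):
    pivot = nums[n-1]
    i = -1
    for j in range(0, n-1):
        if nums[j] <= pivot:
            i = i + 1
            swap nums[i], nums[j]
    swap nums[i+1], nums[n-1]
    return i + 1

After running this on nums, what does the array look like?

pivot = nums[10] = 5; i = -1
j=0: nums[0]=9 > 5 → no swap
j=1: nums[1]=11 > 5 → no swap
j=2: nums[2]=10 > 5 → no swap
j=3: nums[3]=10 > 5 → no swap
j=4: nums[4]=10 > 5 → no swap
j=5: nums[5]=5 ≤ 5 → i=0, swap nums[0],nums[5] → 5 11 10 10 10 9 5 5 9 5 5
j=6: nums[6]=5 ≤ 5 → i=1, swap nums[1],nums[6] → 5 5 10 10 10 9 11 5 9 5 5
j=7: nums[7]=5 ≤ 5 → i=2, swap nums[2],nums[7] → 5 5 5 10 10 9 11 10 9 5 5
j=8: nums[8]=9 > 5 → no swap
j=9: nums[9]=5 ≤ 5 → i=3, swap nums[3],nums[9] → 5 5 5 5 10 9 11 10 9 10 5
final swap nums[4],nums[10] → 5 5 5 5 5 9 11 10 9 10 10; return 4

5 5 5 5 5 9 11 10 9 10 10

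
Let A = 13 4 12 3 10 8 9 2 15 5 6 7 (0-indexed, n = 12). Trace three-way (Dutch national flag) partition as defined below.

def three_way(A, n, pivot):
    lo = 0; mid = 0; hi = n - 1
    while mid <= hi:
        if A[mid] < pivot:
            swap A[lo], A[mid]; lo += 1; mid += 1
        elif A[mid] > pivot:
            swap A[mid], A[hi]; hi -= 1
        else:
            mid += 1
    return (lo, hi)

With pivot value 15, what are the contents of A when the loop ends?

13 4 12 3 10 8 9 2 5 6 7 15

lo=0 mid=0 hi=11
13<15: swap(0,0), lo=1 mid=1 ⇒ 13 4 12 3 10 8 9 2 15 5 6 7
4<15: swap(1,1), lo=2 mid=2 ⇒ 13 4 12 3 10 8 9 2 15 5 6 7
12<15: swap(2,2), lo=3 mid=3 ⇒ 13 4 12 3 10 8 9 2 15 5 6 7
3<15: swap(3,3), lo=4 mid=4 ⇒ 13 4 12 3 10 8 9 2 15 5 6 7
10<15: swap(4,4), lo=5 mid=5 ⇒ 13 4 12 3 10 8 9 2 15 5 6 7
8<15: swap(5,5), lo=6 mid=6 ⇒ 13 4 12 3 10 8 9 2 15 5 6 7
9<15: swap(6,6), lo=7 mid=7 ⇒ 13 4 12 3 10 8 9 2 15 5 6 7
2<15: swap(7,7), lo=8 mid=8 ⇒ 13 4 12 3 10 8 9 2 15 5 6 7
15=15: mid=9
5<15: swap(8,9), lo=9 mid=10 ⇒ 13 4 12 3 10 8 9 2 5 15 6 7
6<15: swap(9,10), lo=10 mid=11 ⇒ 13 4 12 3 10 8 9 2 5 6 15 7
7<15: swap(10,11), lo=11 mid=12 ⇒ 13 4 12 3 10 8 9 2 5 6 7 15
done. lo=11 hi=11; A=13 4 12 3 10 8 9 2 5 6 7 15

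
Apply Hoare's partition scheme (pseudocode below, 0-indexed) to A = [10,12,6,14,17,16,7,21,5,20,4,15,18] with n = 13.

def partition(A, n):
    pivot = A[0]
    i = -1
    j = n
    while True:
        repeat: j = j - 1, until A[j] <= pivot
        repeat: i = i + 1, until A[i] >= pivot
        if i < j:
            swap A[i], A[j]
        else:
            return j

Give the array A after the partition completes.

[4,5,6,7,17,16,14,21,12,20,10,15,18]

pivot=10
j stops at 10 (4), i stops at 0 (10); swap ⇒ [4,12,6,14,17,16,7,21,5,20,10,15,18]
j stops at 8 (5), i stops at 1 (12); swap ⇒ [4,5,6,14,17,16,7,21,12,20,10,15,18]
j stops at 6 (7), i stops at 3 (14); swap ⇒ [4,5,6,7,17,16,14,21,12,20,10,15,18]
j stops at 3, i stops at 4; i≥j ⇒ return 3. A=[4,5,6,7,17,16,14,21,12,20,10,15,18]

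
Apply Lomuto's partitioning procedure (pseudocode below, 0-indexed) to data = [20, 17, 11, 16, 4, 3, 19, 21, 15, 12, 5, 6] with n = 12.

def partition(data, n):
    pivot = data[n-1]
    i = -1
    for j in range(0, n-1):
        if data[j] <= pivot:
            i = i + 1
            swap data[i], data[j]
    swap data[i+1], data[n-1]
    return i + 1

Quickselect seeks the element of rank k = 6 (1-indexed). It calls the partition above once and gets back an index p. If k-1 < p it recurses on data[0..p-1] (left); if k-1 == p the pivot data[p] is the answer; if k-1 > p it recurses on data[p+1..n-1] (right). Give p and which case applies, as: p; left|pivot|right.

3; right

pivot = data[11] = 6; i = -1
j=0: data[0]=20 > 6 → no swap
j=1: data[1]=17 > 6 → no swap
j=2: data[2]=11 > 6 → no swap
j=3: data[3]=16 > 6 → no swap
j=4: data[4]=4 ≤ 6 → i=0, swap data[0],data[4] → [4, 17, 11, 16, 20, 3, 19, 21, 15, 12, 5, 6]
j=5: data[5]=3 ≤ 6 → i=1, swap data[1],data[5] → [4, 3, 11, 16, 20, 17, 19, 21, 15, 12, 5, 6]
j=6: data[6]=19 > 6 → no swap
j=7: data[7]=21 > 6 → no swap
j=8: data[8]=15 > 6 → no swap
j=9: data[9]=12 > 6 → no swap
j=10: data[10]=5 ≤ 6 → i=2, swap data[2],data[10] → [4, 3, 5, 16, 20, 17, 19, 21, 15, 12, 11, 6]
final swap data[3],data[11] → [4, 3, 5, 6, 20, 17, 19, 21, 15, 12, 11, 16]; return 3
p = 3; k-1 = 5 > 3 ⇒ right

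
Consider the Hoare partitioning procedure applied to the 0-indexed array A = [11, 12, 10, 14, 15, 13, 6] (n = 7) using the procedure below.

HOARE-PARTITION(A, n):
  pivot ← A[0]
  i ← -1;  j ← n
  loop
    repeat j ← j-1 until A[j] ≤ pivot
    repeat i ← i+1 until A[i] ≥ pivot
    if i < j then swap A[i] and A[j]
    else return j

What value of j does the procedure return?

pivot = A[0] = 11; i = -1, j = 7
j→6 (A[6]=6≤11), i→0 (A[0]=11≥11); i<j, swap → [6, 12, 10, 14, 15, 13, 11]
j→2 (A[2]=10≤11), i→1 (A[1]=12≥11); i<j, swap → [6, 10, 12, 14, 15, 13, 11]
j→1, i→2; i≥j, return j=1. A = [6, 10, 12, 14, 15, 13, 11]

1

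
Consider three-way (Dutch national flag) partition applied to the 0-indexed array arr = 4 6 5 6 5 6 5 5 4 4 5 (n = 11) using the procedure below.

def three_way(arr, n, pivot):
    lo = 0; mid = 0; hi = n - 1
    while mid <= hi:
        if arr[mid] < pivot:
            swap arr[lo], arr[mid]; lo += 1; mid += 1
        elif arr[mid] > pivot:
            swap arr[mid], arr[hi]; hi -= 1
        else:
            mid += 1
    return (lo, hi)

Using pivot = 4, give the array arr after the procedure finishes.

4 4 4 5 6 5 5 6 5 5 6

lo=0 mid=0 hi=10
4=4: mid=1
6>4: swap(1,10), hi=9 ⇒ 4 5 5 6 5 6 5 5 4 4 6
5>4: swap(1,9), hi=8 ⇒ 4 4 5 6 5 6 5 5 4 5 6
4=4: mid=2
5>4: swap(2,8), hi=7 ⇒ 4 4 4 6 5 6 5 5 5 5 6
4=4: mid=3
6>4: swap(3,7), hi=6 ⇒ 4 4 4 5 5 6 5 6 5 5 6
5>4: swap(3,6), hi=5 ⇒ 4 4 4 5 5 6 5 6 5 5 6
5>4: swap(3,5), hi=4 ⇒ 4 4 4 6 5 5 5 6 5 5 6
6>4: swap(3,4), hi=3 ⇒ 4 4 4 5 6 5 5 6 5 5 6
5>4: swap(3,3), hi=2 ⇒ 4 4 4 5 6 5 5 6 5 5 6
done. lo=0 hi=2; arr=4 4 4 5 6 5 5 6 5 5 6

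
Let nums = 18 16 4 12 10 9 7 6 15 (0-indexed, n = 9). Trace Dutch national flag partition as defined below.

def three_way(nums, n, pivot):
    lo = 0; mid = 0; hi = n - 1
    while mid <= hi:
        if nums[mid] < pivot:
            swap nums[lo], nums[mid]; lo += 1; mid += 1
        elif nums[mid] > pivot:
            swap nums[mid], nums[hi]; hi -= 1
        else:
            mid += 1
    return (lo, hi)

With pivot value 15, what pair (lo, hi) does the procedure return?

(6, 6)

pivot = 15; lo=0, mid=0, hi=8
nums[mid]=18>15: swap nums[0],nums[8]; hi=7 → 15 16 4 12 10 9 7 6 18
nums[mid]=15=15: mid=1
nums[mid]=16>15: swap nums[1],nums[7]; hi=6 → 15 6 4 12 10 9 7 16 18
nums[mid]=6<15: swap nums[0],nums[1]; lo=1,mid=2 → 6 15 4 12 10 9 7 16 18
nums[mid]=4<15: swap nums[1],nums[2]; lo=2,mid=3 → 6 4 15 12 10 9 7 16 18
nums[mid]=12<15: swap nums[2],nums[3]; lo=3,mid=4 → 6 4 12 15 10 9 7 16 18
nums[mid]=10<15: swap nums[3],nums[4]; lo=4,mid=5 → 6 4 12 10 15 9 7 16 18
nums[mid]=9<15: swap nums[4],nums[5]; lo=5,mid=6 → 6 4 12 10 9 15 7 16 18
nums[mid]=7<15: swap nums[5],nums[6]; lo=6,mid=7 → 6 4 12 10 9 7 15 16 18
end: lo=6, hi=6; nums = 6 4 12 10 9 7 15 16 18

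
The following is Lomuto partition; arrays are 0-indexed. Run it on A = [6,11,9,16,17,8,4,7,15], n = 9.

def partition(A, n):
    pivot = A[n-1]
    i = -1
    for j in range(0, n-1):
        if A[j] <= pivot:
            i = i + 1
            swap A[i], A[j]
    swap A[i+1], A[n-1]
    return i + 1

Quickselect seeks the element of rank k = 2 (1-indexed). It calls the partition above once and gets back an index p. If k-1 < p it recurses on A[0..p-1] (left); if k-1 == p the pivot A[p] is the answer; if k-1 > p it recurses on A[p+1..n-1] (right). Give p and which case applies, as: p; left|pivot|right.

6; left

pivot=15, i=-1
j=0: 6≤15, i=0, swap(0,0) ⇒ [6,11,9,16,17,8,4,7,15]
j=1: 11≤15, i=1, swap(1,1) ⇒ [6,11,9,16,17,8,4,7,15]
j=2: 9≤15, i=2, swap(2,2) ⇒ [6,11,9,16,17,8,4,7,15]
j=3: 16>15, skip
j=4: 17>15, skip
j=5: 8≤15, i=3, swap(3,5) ⇒ [6,11,9,8,17,16,4,7,15]
j=6: 4≤15, i=4, swap(4,6) ⇒ [6,11,9,8,4,16,17,7,15]
j=7: 7≤15, i=5, swap(5,7) ⇒ [6,11,9,8,4,7,17,16,15]
swap(6,8) ⇒ [6,11,9,8,4,7,15,16,17]; return 6
p = 6; k-1 = 1 < 6 ⇒ left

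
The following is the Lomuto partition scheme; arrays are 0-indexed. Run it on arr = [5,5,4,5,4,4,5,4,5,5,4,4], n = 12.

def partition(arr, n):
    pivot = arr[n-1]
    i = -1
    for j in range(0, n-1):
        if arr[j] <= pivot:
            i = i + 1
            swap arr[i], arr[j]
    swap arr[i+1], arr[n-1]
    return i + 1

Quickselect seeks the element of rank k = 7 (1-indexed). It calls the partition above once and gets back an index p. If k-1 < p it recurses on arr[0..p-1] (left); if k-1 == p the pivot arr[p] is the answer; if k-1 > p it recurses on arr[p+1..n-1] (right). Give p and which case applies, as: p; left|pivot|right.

5; right

pivot = arr[11] = 4; i = -1
j=0: arr[0]=5 > 4 → no swap
j=1: arr[1]=5 > 4 → no swap
j=2: arr[2]=4 ≤ 4 → i=0, swap arr[0],arr[2] → [4,5,5,5,4,4,5,4,5,5,4,4]
j=3: arr[3]=5 > 4 → no swap
j=4: arr[4]=4 ≤ 4 → i=1, swap arr[1],arr[4] → [4,4,5,5,5,4,5,4,5,5,4,4]
j=5: arr[5]=4 ≤ 4 → i=2, swap arr[2],arr[5] → [4,4,4,5,5,5,5,4,5,5,4,4]
j=6: arr[6]=5 > 4 → no swap
j=7: arr[7]=4 ≤ 4 → i=3, swap arr[3],arr[7] → [4,4,4,4,5,5,5,5,5,5,4,4]
j=8: arr[8]=5 > 4 → no swap
j=9: arr[9]=5 > 4 → no swap
j=10: arr[10]=4 ≤ 4 → i=4, swap arr[4],arr[10] → [4,4,4,4,4,5,5,5,5,5,5,4]
final swap arr[5],arr[11] → [4,4,4,4,4,4,5,5,5,5,5,5]; return 5
p = 5; k-1 = 6 > 5 ⇒ right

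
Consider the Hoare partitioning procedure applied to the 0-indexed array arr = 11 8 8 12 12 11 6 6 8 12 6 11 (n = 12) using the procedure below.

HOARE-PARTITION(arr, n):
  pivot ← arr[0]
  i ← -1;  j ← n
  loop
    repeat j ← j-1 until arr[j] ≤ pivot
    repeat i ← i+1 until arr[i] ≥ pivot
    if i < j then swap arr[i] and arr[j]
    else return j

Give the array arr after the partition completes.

11 8 8 6 8 6 6 11 12 12 12 11

pivot=11
j stops at 11 (11), i stops at 0 (11); swap ⇒ 11 8 8 12 12 11 6 6 8 12 6 11
j stops at 10 (6), i stops at 3 (12); swap ⇒ 11 8 8 6 12 11 6 6 8 12 12 11
j stops at 8 (8), i stops at 4 (12); swap ⇒ 11 8 8 6 8 11 6 6 12 12 12 11
j stops at 7 (6), i stops at 5 (11); swap ⇒ 11 8 8 6 8 6 6 11 12 12 12 11
j stops at 6, i stops at 7; i≥j ⇒ return 6. arr=11 8 8 6 8 6 6 11 12 12 12 11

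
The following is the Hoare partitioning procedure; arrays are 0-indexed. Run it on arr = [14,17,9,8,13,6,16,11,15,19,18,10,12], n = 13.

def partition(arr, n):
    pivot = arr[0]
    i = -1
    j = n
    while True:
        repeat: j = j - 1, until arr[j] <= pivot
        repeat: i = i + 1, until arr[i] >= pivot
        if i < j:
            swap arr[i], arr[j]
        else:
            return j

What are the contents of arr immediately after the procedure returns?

[12,10,9,8,13,6,11,16,15,19,18,17,14]

pivot=14
j stops at 12 (12), i stops at 0 (14); swap ⇒ [12,17,9,8,13,6,16,11,15,19,18,10,14]
j stops at 11 (10), i stops at 1 (17); swap ⇒ [12,10,9,8,13,6,16,11,15,19,18,17,14]
j stops at 7 (11), i stops at 6 (16); swap ⇒ [12,10,9,8,13,6,11,16,15,19,18,17,14]
j stops at 6, i stops at 7; i≥j ⇒ return 6. arr=[12,10,9,8,13,6,11,16,15,19,18,17,14]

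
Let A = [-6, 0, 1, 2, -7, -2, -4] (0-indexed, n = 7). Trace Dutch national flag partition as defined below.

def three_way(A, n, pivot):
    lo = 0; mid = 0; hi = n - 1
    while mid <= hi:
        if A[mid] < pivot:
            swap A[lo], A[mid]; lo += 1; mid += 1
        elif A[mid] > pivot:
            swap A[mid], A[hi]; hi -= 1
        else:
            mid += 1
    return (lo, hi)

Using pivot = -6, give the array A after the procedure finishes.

lo=0 mid=0 hi=6
-6=-6: mid=1
0>-6: swap(1,6), hi=5 ⇒ [-6, -4, 1, 2, -7, -2, 0]
-4>-6: swap(1,5), hi=4 ⇒ [-6, -2, 1, 2, -7, -4, 0]
-2>-6: swap(1,4), hi=3 ⇒ [-6, -7, 1, 2, -2, -4, 0]
-7<-6: swap(0,1), lo=1 mid=2 ⇒ [-7, -6, 1, 2, -2, -4, 0]
1>-6: swap(2,3), hi=2 ⇒ [-7, -6, 2, 1, -2, -4, 0]
2>-6: swap(2,2), hi=1 ⇒ [-7, -6, 2, 1, -2, -4, 0]
done. lo=1 hi=1; A=[-7, -6, 2, 1, -2, -4, 0]

[-7, -6, 2, 1, -2, -4, 0]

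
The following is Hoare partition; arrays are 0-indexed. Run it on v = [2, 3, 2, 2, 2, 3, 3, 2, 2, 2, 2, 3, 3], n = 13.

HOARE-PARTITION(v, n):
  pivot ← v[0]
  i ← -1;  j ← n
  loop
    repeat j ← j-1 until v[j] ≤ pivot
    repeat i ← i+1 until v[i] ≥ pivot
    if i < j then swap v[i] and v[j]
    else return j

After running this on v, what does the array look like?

[2, 2, 2, 2, 2, 3, 3, 2, 2, 3, 2, 3, 3]

pivot = v[0] = 2; i = -1, j = 13
j→10 (v[10]=2≤2), i→0 (v[0]=2≥2); i<j, swap → [2, 3, 2, 2, 2, 3, 3, 2, 2, 2, 2, 3, 3]
j→9 (v[9]=2≤2), i→1 (v[1]=3≥2); i<j, swap → [2, 2, 2, 2, 2, 3, 3, 2, 2, 3, 2, 3, 3]
j→8 (v[8]=2≤2), i→2 (v[2]=2≥2); i<j, swap → [2, 2, 2, 2, 2, 3, 3, 2, 2, 3, 2, 3, 3]
j→7 (v[7]=2≤2), i→3 (v[3]=2≥2); i<j, swap → [2, 2, 2, 2, 2, 3, 3, 2, 2, 3, 2, 3, 3]
j→4, i→4; i≥j, return j=4. v = [2, 2, 2, 2, 2, 3, 3, 2, 2, 3, 2, 3, 3]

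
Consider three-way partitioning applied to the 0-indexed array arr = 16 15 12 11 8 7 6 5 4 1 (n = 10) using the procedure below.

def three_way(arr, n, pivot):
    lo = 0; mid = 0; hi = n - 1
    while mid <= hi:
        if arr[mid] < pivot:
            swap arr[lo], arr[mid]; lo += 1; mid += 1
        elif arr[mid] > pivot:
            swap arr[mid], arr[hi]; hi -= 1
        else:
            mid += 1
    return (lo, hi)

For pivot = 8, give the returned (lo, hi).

pivot = 8; lo=0, mid=0, hi=9
arr[mid]=16>8: swap arr[0],arr[9]; hi=8 → 1 15 12 11 8 7 6 5 4 16
arr[mid]=1<8: swap arr[0],arr[0]; lo=1,mid=1 → 1 15 12 11 8 7 6 5 4 16
arr[mid]=15>8: swap arr[1],arr[8]; hi=7 → 1 4 12 11 8 7 6 5 15 16
arr[mid]=4<8: swap arr[1],arr[1]; lo=2,mid=2 → 1 4 12 11 8 7 6 5 15 16
arr[mid]=12>8: swap arr[2],arr[7]; hi=6 → 1 4 5 11 8 7 6 12 15 16
arr[mid]=5<8: swap arr[2],arr[2]; lo=3,mid=3 → 1 4 5 11 8 7 6 12 15 16
arr[mid]=11>8: swap arr[3],arr[6]; hi=5 → 1 4 5 6 8 7 11 12 15 16
arr[mid]=6<8: swap arr[3],arr[3]; lo=4,mid=4 → 1 4 5 6 8 7 11 12 15 16
arr[mid]=8=8: mid=5
arr[mid]=7<8: swap arr[4],arr[5]; lo=5,mid=6 → 1 4 5 6 7 8 11 12 15 16
end: lo=5, hi=5; arr = 1 4 5 6 7 8 11 12 15 16

(5, 5)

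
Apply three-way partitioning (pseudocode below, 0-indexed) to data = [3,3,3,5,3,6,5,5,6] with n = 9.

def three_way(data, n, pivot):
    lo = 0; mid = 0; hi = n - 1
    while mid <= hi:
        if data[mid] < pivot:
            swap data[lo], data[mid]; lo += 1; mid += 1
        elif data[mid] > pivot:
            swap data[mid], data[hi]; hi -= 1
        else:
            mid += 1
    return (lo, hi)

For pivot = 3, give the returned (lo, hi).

(0, 3)

lo=0 mid=0 hi=8
3=3: mid=1
3=3: mid=2
3=3: mid=3
5>3: swap(3,8), hi=7 ⇒ [3,3,3,6,3,6,5,5,5]
6>3: swap(3,7), hi=6 ⇒ [3,3,3,5,3,6,5,6,5]
5>3: swap(3,6), hi=5 ⇒ [3,3,3,5,3,6,5,6,5]
5>3: swap(3,5), hi=4 ⇒ [3,3,3,6,3,5,5,6,5]
6>3: swap(3,4), hi=3 ⇒ [3,3,3,3,6,5,5,6,5]
3=3: mid=4
done. lo=0 hi=3; data=[3,3,3,3,6,5,5,6,5]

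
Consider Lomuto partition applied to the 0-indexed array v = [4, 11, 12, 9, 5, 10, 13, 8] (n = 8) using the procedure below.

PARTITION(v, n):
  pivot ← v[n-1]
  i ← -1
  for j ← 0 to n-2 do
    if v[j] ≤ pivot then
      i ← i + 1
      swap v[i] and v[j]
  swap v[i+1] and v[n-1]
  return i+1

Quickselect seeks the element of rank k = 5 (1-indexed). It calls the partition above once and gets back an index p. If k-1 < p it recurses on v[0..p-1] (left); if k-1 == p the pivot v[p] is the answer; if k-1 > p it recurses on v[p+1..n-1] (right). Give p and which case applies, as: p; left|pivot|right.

pivot = v[7] = 8; i = -1
j=0: v[0]=4 ≤ 8 → i=0, swap v[0],v[0] (no change) → [4, 11, 12, 9, 5, 10, 13, 8]
j=1: v[1]=11 > 8 → no swap
j=2: v[2]=12 > 8 → no swap
j=3: v[3]=9 > 8 → no swap
j=4: v[4]=5 ≤ 8 → i=1, swap v[1],v[4] → [4, 5, 12, 9, 11, 10, 13, 8]
j=5: v[5]=10 > 8 → no swap
j=6: v[6]=13 > 8 → no swap
final swap v[2],v[7] → [4, 5, 8, 9, 11, 10, 13, 12]; return 2
p = 2; k-1 = 4 > 2 ⇒ right

2; right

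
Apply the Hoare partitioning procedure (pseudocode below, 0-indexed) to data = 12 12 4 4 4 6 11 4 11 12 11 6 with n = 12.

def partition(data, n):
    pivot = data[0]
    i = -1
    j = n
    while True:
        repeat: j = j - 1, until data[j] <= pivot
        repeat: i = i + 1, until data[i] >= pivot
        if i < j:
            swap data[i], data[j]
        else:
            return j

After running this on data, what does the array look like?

6 11 4 4 4 6 11 4 11 12 12 12

pivot = data[0] = 12; i = -1, j = 12
j→11 (data[11]=6≤12), i→0 (data[0]=12≥12); i<j, swap → 6 12 4 4 4 6 11 4 11 12 11 12
j→10 (data[10]=11≤12), i→1 (data[1]=12≥12); i<j, swap → 6 11 4 4 4 6 11 4 11 12 12 12
j→9, i→9; i≥j, return j=9. data = 6 11 4 4 4 6 11 4 11 12 12 12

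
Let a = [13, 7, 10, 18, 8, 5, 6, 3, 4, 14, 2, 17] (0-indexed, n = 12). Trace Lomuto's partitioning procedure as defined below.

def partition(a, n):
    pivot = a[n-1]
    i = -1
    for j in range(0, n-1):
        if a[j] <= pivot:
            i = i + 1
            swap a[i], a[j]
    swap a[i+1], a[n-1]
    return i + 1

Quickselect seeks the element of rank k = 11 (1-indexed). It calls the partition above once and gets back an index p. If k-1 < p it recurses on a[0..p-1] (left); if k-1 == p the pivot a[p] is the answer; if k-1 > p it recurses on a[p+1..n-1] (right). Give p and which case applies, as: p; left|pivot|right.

10; pivot

pivot=17, i=-1
j=0: 13≤17, i=0, swap(0,0) ⇒ [13, 7, 10, 18, 8, 5, 6, 3, 4, 14, 2, 17]
j=1: 7≤17, i=1, swap(1,1) ⇒ [13, 7, 10, 18, 8, 5, 6, 3, 4, 14, 2, 17]
j=2: 10≤17, i=2, swap(2,2) ⇒ [13, 7, 10, 18, 8, 5, 6, 3, 4, 14, 2, 17]
j=3: 18>17, skip
j=4: 8≤17, i=3, swap(3,4) ⇒ [13, 7, 10, 8, 18, 5, 6, 3, 4, 14, 2, 17]
j=5: 5≤17, i=4, swap(4,5) ⇒ [13, 7, 10, 8, 5, 18, 6, 3, 4, 14, 2, 17]
j=6: 6≤17, i=5, swap(5,6) ⇒ [13, 7, 10, 8, 5, 6, 18, 3, 4, 14, 2, 17]
j=7: 3≤17, i=6, swap(6,7) ⇒ [13, 7, 10, 8, 5, 6, 3, 18, 4, 14, 2, 17]
j=8: 4≤17, i=7, swap(7,8) ⇒ [13, 7, 10, 8, 5, 6, 3, 4, 18, 14, 2, 17]
j=9: 14≤17, i=8, swap(8,9) ⇒ [13, 7, 10, 8, 5, 6, 3, 4, 14, 18, 2, 17]
j=10: 2≤17, i=9, swap(9,10) ⇒ [13, 7, 10, 8, 5, 6, 3, 4, 14, 2, 18, 17]
swap(10,11) ⇒ [13, 7, 10, 8, 5, 6, 3, 4, 14, 2, 17, 18]; return 10
p = 10; k-1 = 10 == 10 ⇒ pivot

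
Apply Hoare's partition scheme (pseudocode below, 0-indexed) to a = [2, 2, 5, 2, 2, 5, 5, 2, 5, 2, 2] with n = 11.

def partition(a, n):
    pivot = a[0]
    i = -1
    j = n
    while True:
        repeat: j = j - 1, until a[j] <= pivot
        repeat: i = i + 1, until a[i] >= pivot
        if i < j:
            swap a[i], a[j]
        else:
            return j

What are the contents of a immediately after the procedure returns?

pivot = a[0] = 2; i = -1, j = 11
j→10 (a[10]=2≤2), i→0 (a[0]=2≥2); i<j, swap → [2, 2, 5, 2, 2, 5, 5, 2, 5, 2, 2]
j→9 (a[9]=2≤2), i→1 (a[1]=2≥2); i<j, swap → [2, 2, 5, 2, 2, 5, 5, 2, 5, 2, 2]
j→7 (a[7]=2≤2), i→2 (a[2]=5≥2); i<j, swap → [2, 2, 2, 2, 2, 5, 5, 5, 5, 2, 2]
j→4 (a[4]=2≤2), i→3 (a[3]=2≥2); i<j, swap → [2, 2, 2, 2, 2, 5, 5, 5, 5, 2, 2]
j→3, i→4; i≥j, return j=3. a = [2, 2, 2, 2, 2, 5, 5, 5, 5, 2, 2]

[2, 2, 2, 2, 2, 5, 5, 5, 5, 2, 2]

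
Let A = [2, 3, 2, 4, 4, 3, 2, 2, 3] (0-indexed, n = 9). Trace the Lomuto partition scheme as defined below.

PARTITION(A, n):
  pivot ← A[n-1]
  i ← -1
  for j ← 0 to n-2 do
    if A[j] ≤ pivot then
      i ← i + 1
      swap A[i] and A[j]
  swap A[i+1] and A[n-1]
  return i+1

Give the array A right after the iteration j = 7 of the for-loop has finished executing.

pivot = A[8] = 3; i = -1
j=0: A[0]=2 ≤ 3 → i=0, swap A[0],A[0] (no change) → [2, 3, 2, 4, 4, 3, 2, 2, 3]
j=1: A[1]=3 ≤ 3 → i=1, swap A[1],A[1] (no change) → [2, 3, 2, 4, 4, 3, 2, 2, 3]
j=2: A[2]=2 ≤ 3 → i=2, swap A[2],A[2] (no change) → [2, 3, 2, 4, 4, 3, 2, 2, 3]
j=3: A[3]=4 > 3 → no swap
j=4: A[4]=4 > 3 → no swap
j=5: A[5]=3 ≤ 3 → i=3, swap A[3],A[5] → [2, 3, 2, 3, 4, 4, 2, 2, 3]
j=6: A[6]=2 ≤ 3 → i=4, swap A[4],A[6] → [2, 3, 2, 3, 2, 4, 4, 2, 3]
j=7: A[7]=2 ≤ 3 → i=5, swap A[5],A[7] → [2, 3, 2, 3, 2, 2, 4, 4, 3]
(after j=7) A = [2, 3, 2, 3, 2, 2, 4, 4, 3]

[2, 3, 2, 3, 2, 2, 4, 4, 3]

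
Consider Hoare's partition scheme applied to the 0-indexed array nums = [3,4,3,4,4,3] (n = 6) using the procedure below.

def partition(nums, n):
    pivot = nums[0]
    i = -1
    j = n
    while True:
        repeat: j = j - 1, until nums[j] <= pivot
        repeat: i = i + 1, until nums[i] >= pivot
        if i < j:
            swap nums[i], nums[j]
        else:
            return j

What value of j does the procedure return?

pivot = nums[0] = 3; i = -1, j = 6
j→5 (nums[5]=3≤3), i→0 (nums[0]=3≥3); i<j, swap → [3,4,3,4,4,3]
j→2 (nums[2]=3≤3), i→1 (nums[1]=4≥3); i<j, swap → [3,3,4,4,4,3]
j→1, i→2; i≥j, return j=1. nums = [3,3,4,4,4,3]

1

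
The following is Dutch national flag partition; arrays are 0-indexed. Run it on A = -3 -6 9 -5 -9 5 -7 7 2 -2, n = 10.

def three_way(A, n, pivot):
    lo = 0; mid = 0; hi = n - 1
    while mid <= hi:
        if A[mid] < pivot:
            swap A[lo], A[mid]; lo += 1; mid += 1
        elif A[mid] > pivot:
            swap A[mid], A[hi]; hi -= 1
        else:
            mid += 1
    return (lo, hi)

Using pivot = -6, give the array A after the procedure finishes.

-7 -9 -6 -5 5 9 7 2 -2 -3

lo=0 mid=0 hi=9
-3>-6: swap(0,9), hi=8 ⇒ -2 -6 9 -5 -9 5 -7 7 2 -3
-2>-6: swap(0,8), hi=7 ⇒ 2 -6 9 -5 -9 5 -7 7 -2 -3
2>-6: swap(0,7), hi=6 ⇒ 7 -6 9 -5 -9 5 -7 2 -2 -3
7>-6: swap(0,6), hi=5 ⇒ -7 -6 9 -5 -9 5 7 2 -2 -3
-7<-6: swap(0,0), lo=1 mid=1 ⇒ -7 -6 9 -5 -9 5 7 2 -2 -3
-6=-6: mid=2
9>-6: swap(2,5), hi=4 ⇒ -7 -6 5 -5 -9 9 7 2 -2 -3
5>-6: swap(2,4), hi=3 ⇒ -7 -6 -9 -5 5 9 7 2 -2 -3
-9<-6: swap(1,2), lo=2 mid=3 ⇒ -7 -9 -6 -5 5 9 7 2 -2 -3
-5>-6: swap(3,3), hi=2 ⇒ -7 -9 -6 -5 5 9 7 2 -2 -3
done. lo=2 hi=2; A=-7 -9 -6 -5 5 9 7 2 -2 -3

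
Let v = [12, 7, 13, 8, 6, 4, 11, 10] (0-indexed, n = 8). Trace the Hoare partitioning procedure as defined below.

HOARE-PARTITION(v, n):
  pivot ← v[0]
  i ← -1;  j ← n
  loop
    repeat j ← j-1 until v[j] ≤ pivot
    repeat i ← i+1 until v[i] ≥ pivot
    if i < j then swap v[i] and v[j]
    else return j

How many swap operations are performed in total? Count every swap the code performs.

2

pivot = v[0] = 12; i = -1, j = 8
j→7 (v[7]=10≤12), i→0 (v[0]=12≥12); i<j, swap → [10, 7, 13, 8, 6, 4, 11, 12]
j→6 (v[6]=11≤12), i→2 (v[2]=13≥12); i<j, swap → [10, 7, 11, 8, 6, 4, 13, 12]
j→5, i→6; i≥j, return j=5. v = [10, 7, 11, 8, 6, 4, 13, 12]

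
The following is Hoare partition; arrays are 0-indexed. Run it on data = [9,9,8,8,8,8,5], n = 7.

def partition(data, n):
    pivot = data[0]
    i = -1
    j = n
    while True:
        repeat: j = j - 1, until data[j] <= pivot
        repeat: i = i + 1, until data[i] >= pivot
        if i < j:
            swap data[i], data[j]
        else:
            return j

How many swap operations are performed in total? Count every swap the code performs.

2

pivot = data[0] = 9; i = -1, j = 7
j→6 (data[6]=5≤9), i→0 (data[0]=9≥9); i<j, swap → [5,9,8,8,8,8,9]
j→5 (data[5]=8≤9), i→1 (data[1]=9≥9); i<j, swap → [5,8,8,8,8,9,9]
j→4, i→5; i≥j, return j=4. data = [5,8,8,8,8,9,9]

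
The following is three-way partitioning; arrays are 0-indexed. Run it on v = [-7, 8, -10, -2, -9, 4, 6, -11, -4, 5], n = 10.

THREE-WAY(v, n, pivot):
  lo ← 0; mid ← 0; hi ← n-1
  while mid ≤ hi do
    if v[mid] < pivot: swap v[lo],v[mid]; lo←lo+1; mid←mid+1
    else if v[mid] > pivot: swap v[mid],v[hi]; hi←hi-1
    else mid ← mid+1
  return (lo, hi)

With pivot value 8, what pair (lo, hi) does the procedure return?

pivot = 8; lo=0, mid=0, hi=9
v[mid]=-7<8: swap v[0],v[0]; lo=1,mid=1 → [-7, 8, -10, -2, -9, 4, 6, -11, -4, 5]
v[mid]=8=8: mid=2
v[mid]=-10<8: swap v[1],v[2]; lo=2,mid=3 → [-7, -10, 8, -2, -9, 4, 6, -11, -4, 5]
v[mid]=-2<8: swap v[2],v[3]; lo=3,mid=4 → [-7, -10, -2, 8, -9, 4, 6, -11, -4, 5]
v[mid]=-9<8: swap v[3],v[4]; lo=4,mid=5 → [-7, -10, -2, -9, 8, 4, 6, -11, -4, 5]
v[mid]=4<8: swap v[4],v[5]; lo=5,mid=6 → [-7, -10, -2, -9, 4, 8, 6, -11, -4, 5]
v[mid]=6<8: swap v[5],v[6]; lo=6,mid=7 → [-7, -10, -2, -9, 4, 6, 8, -11, -4, 5]
v[mid]=-11<8: swap v[6],v[7]; lo=7,mid=8 → [-7, -10, -2, -9, 4, 6, -11, 8, -4, 5]
v[mid]=-4<8: swap v[7],v[8]; lo=8,mid=9 → [-7, -10, -2, -9, 4, 6, -11, -4, 8, 5]
v[mid]=5<8: swap v[8],v[9]; lo=9,mid=10 → [-7, -10, -2, -9, 4, 6, -11, -4, 5, 8]
end: lo=9, hi=9; v = [-7, -10, -2, -9, 4, 6, -11, -4, 5, 8]

(9, 9)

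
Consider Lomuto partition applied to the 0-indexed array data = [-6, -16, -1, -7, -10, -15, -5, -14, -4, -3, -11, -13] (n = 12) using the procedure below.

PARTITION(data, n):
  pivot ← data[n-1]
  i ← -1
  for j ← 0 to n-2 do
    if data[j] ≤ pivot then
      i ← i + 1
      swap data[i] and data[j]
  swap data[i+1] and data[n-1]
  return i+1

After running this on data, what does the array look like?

[-16, -15, -14, -13, -10, -6, -5, -1, -4, -3, -11, -7]

pivot=-13, i=-1
j=0: -6>-13, skip
j=1: -16≤-13, i=0, swap(0,1) ⇒ [-16, -6, -1, -7, -10, -15, -5, -14, -4, -3, -11, -13]
j=2: -1>-13, skip
j=3: -7>-13, skip
j=4: -10>-13, skip
j=5: -15≤-13, i=1, swap(1,5) ⇒ [-16, -15, -1, -7, -10, -6, -5, -14, -4, -3, -11, -13]
j=6: -5>-13, skip
j=7: -14≤-13, i=2, swap(2,7) ⇒ [-16, -15, -14, -7, -10, -6, -5, -1, -4, -3, -11, -13]
j=8: -4>-13, skip
j=9: -3>-13, skip
j=10: -11>-13, skip
swap(3,11) ⇒ [-16, -15, -14, -13, -10, -6, -5, -1, -4, -3, -11, -7]; return 3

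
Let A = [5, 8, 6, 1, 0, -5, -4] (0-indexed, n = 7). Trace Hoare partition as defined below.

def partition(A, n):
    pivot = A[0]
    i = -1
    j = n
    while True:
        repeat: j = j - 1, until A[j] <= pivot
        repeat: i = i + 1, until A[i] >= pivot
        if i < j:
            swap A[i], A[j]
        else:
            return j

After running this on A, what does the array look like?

pivot = A[0] = 5; i = -1, j = 7
j→6 (A[6]=-4≤5), i→0 (A[0]=5≥5); i<j, swap → [-4, 8, 6, 1, 0, -5, 5]
j→5 (A[5]=-5≤5), i→1 (A[1]=8≥5); i<j, swap → [-4, -5, 6, 1, 0, 8, 5]
j→4 (A[4]=0≤5), i→2 (A[2]=6≥5); i<j, swap → [-4, -5, 0, 1, 6, 8, 5]
j→3, i→4; i≥j, return j=3. A = [-4, -5, 0, 1, 6, 8, 5]

[-4, -5, 0, 1, 6, 8, 5]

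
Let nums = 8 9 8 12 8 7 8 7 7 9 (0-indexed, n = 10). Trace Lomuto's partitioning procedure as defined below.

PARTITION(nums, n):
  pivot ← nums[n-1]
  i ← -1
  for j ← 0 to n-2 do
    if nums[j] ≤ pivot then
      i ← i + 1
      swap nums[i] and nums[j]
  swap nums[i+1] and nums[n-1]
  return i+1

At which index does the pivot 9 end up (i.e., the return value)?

8

pivot = nums[9] = 9; i = -1
j=0: nums[0]=8 ≤ 9 → i=0, swap nums[0],nums[0] (no change) → 8 9 8 12 8 7 8 7 7 9
j=1: nums[1]=9 ≤ 9 → i=1, swap nums[1],nums[1] (no change) → 8 9 8 12 8 7 8 7 7 9
j=2: nums[2]=8 ≤ 9 → i=2, swap nums[2],nums[2] (no change) → 8 9 8 12 8 7 8 7 7 9
j=3: nums[3]=12 > 9 → no swap
j=4: nums[4]=8 ≤ 9 → i=3, swap nums[3],nums[4] → 8 9 8 8 12 7 8 7 7 9
j=5: nums[5]=7 ≤ 9 → i=4, swap nums[4],nums[5] → 8 9 8 8 7 12 8 7 7 9
j=6: nums[6]=8 ≤ 9 → i=5, swap nums[5],nums[6] → 8 9 8 8 7 8 12 7 7 9
j=7: nums[7]=7 ≤ 9 → i=6, swap nums[6],nums[7] → 8 9 8 8 7 8 7 12 7 9
j=8: nums[8]=7 ≤ 9 → i=7, swap nums[7],nums[8] → 8 9 8 8 7 8 7 7 12 9
final swap nums[8],nums[9] → 8 9 8 8 7 8 7 7 9 12; return 8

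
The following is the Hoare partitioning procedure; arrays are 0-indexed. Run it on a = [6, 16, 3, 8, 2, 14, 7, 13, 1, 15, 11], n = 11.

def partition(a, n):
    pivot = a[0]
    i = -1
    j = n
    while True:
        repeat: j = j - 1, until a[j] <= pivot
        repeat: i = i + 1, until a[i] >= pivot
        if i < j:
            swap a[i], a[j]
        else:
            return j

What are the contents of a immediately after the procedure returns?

[1, 2, 3, 8, 16, 14, 7, 13, 6, 15, 11]

pivot = a[0] = 6; i = -1, j = 11
j→8 (a[8]=1≤6), i→0 (a[0]=6≥6); i<j, swap → [1, 16, 3, 8, 2, 14, 7, 13, 6, 15, 11]
j→4 (a[4]=2≤6), i→1 (a[1]=16≥6); i<j, swap → [1, 2, 3, 8, 16, 14, 7, 13, 6, 15, 11]
j→2, i→3; i≥j, return j=2. a = [1, 2, 3, 8, 16, 14, 7, 13, 6, 15, 11]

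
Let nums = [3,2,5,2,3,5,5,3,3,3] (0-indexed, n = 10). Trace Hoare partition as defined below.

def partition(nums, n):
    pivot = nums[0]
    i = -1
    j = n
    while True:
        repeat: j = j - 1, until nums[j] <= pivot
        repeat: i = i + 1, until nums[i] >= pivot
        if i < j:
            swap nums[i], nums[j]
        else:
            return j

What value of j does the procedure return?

pivot=3
j stops at 9 (3), i stops at 0 (3); swap ⇒ [3,2,5,2,3,5,5,3,3,3]
j stops at 8 (3), i stops at 2 (5); swap ⇒ [3,2,3,2,3,5,5,3,5,3]
j stops at 7 (3), i stops at 4 (3); swap ⇒ [3,2,3,2,3,5,5,3,5,3]
j stops at 4, i stops at 5; i≥j ⇒ return 4. nums=[3,2,3,2,3,5,5,3,5,3]

4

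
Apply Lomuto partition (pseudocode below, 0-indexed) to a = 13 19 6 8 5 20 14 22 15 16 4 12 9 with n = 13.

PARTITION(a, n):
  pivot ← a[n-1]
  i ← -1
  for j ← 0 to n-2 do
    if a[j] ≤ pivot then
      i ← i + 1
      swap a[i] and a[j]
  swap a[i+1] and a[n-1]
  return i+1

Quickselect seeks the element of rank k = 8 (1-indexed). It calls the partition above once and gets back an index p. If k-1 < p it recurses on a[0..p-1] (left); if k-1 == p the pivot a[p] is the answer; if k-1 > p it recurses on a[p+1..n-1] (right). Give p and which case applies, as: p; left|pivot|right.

4; right

pivot=9, i=-1
j=0: 13>9, skip
j=1: 19>9, skip
j=2: 6≤9, i=0, swap(0,2) ⇒ 6 19 13 8 5 20 14 22 15 16 4 12 9
j=3: 8≤9, i=1, swap(1,3) ⇒ 6 8 13 19 5 20 14 22 15 16 4 12 9
j=4: 5≤9, i=2, swap(2,4) ⇒ 6 8 5 19 13 20 14 22 15 16 4 12 9
j=5: 20>9, skip
j=6: 14>9, skip
j=7: 22>9, skip
j=8: 15>9, skip
j=9: 16>9, skip
j=10: 4≤9, i=3, swap(3,10) ⇒ 6 8 5 4 13 20 14 22 15 16 19 12 9
j=11: 12>9, skip
swap(4,12) ⇒ 6 8 5 4 9 20 14 22 15 16 19 12 13; return 4
p = 4; k-1 = 7 > 4 ⇒ right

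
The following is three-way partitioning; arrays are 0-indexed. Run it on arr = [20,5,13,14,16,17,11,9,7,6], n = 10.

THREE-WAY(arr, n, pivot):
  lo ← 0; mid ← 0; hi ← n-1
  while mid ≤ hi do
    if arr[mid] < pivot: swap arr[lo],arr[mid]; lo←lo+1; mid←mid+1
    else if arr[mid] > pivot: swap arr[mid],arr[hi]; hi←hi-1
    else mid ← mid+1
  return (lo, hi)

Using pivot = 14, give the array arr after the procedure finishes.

[6,5,13,7,9,11,14,17,16,20]

lo=0 mid=0 hi=9
20>14: swap(0,9), hi=8 ⇒ [6,5,13,14,16,17,11,9,7,20]
6<14: swap(0,0), lo=1 mid=1 ⇒ [6,5,13,14,16,17,11,9,7,20]
5<14: swap(1,1), lo=2 mid=2 ⇒ [6,5,13,14,16,17,11,9,7,20]
13<14: swap(2,2), lo=3 mid=3 ⇒ [6,5,13,14,16,17,11,9,7,20]
14=14: mid=4
16>14: swap(4,8), hi=7 ⇒ [6,5,13,14,7,17,11,9,16,20]
7<14: swap(3,4), lo=4 mid=5 ⇒ [6,5,13,7,14,17,11,9,16,20]
17>14: swap(5,7), hi=6 ⇒ [6,5,13,7,14,9,11,17,16,20]
9<14: swap(4,5), lo=5 mid=6 ⇒ [6,5,13,7,9,14,11,17,16,20]
11<14: swap(5,6), lo=6 mid=7 ⇒ [6,5,13,7,9,11,14,17,16,20]
done. lo=6 hi=6; arr=[6,5,13,7,9,11,14,17,16,20]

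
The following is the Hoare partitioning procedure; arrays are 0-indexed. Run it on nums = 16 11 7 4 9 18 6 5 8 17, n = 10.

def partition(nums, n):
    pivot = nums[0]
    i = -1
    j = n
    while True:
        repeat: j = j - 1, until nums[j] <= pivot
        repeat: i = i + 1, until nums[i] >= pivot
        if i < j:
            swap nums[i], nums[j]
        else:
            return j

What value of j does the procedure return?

pivot = nums[0] = 16; i = -1, j = 10
j→8 (nums[8]=8≤16), i→0 (nums[0]=16≥16); i<j, swap → 8 11 7 4 9 18 6 5 16 17
j→7 (nums[7]=5≤16), i→5 (nums[5]=18≥16); i<j, swap → 8 11 7 4 9 5 6 18 16 17
j→6, i→7; i≥j, return j=6. nums = 8 11 7 4 9 5 6 18 16 17

6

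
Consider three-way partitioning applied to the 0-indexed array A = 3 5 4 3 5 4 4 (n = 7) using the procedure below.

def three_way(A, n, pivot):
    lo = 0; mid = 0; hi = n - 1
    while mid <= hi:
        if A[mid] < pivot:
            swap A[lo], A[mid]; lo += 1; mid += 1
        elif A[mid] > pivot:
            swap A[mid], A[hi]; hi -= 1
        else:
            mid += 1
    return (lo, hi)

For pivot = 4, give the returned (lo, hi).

pivot = 4; lo=0, mid=0, hi=6
A[mid]=3<4: swap A[0],A[0]; lo=1,mid=1 → 3 5 4 3 5 4 4
A[mid]=5>4: swap A[1],A[6]; hi=5 → 3 4 4 3 5 4 5
A[mid]=4=4: mid=2
A[mid]=4=4: mid=3
A[mid]=3<4: swap A[1],A[3]; lo=2,mid=4 → 3 3 4 4 5 4 5
A[mid]=5>4: swap A[4],A[5]; hi=4 → 3 3 4 4 4 5 5
A[mid]=4=4: mid=5
end: lo=2, hi=4; A = 3 3 4 4 4 5 5

(2, 4)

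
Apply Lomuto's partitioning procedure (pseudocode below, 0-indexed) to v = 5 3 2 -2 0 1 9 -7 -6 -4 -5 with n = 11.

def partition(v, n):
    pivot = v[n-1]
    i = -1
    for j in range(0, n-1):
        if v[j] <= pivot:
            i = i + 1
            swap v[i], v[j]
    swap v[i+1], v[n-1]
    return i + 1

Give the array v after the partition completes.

-7 -6 -5 -2 0 1 9 5 3 -4 2

pivot = v[10] = -5; i = -1
j=0: v[0]=5 > -5 → no swap
j=1: v[1]=3 > -5 → no swap
j=2: v[2]=2 > -5 → no swap
j=3: v[3]=-2 > -5 → no swap
j=4: v[4]=0 > -5 → no swap
j=5: v[5]=1 > -5 → no swap
j=6: v[6]=9 > -5 → no swap
j=7: v[7]=-7 ≤ -5 → i=0, swap v[0],v[7] → -7 3 2 -2 0 1 9 5 -6 -4 -5
j=8: v[8]=-6 ≤ -5 → i=1, swap v[1],v[8] → -7 -6 2 -2 0 1 9 5 3 -4 -5
j=9: v[9]=-4 > -5 → no swap
final swap v[2],v[10] → -7 -6 -5 -2 0 1 9 5 3 -4 2; return 2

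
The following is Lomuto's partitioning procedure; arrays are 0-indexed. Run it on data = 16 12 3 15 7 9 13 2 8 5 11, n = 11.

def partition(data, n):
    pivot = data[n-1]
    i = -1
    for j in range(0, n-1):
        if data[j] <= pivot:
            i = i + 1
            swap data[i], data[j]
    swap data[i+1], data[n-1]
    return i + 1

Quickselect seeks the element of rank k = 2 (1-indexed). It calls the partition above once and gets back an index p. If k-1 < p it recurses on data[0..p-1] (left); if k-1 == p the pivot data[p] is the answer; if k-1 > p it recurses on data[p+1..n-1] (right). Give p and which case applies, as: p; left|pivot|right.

pivot=11, i=-1
j=0: 16>11, skip
j=1: 12>11, skip
j=2: 3≤11, i=0, swap(0,2) ⇒ 3 12 16 15 7 9 13 2 8 5 11
j=3: 15>11, skip
j=4: 7≤11, i=1, swap(1,4) ⇒ 3 7 16 15 12 9 13 2 8 5 11
j=5: 9≤11, i=2, swap(2,5) ⇒ 3 7 9 15 12 16 13 2 8 5 11
j=6: 13>11, skip
j=7: 2≤11, i=3, swap(3,7) ⇒ 3 7 9 2 12 16 13 15 8 5 11
j=8: 8≤11, i=4, swap(4,8) ⇒ 3 7 9 2 8 16 13 15 12 5 11
j=9: 5≤11, i=5, swap(5,9) ⇒ 3 7 9 2 8 5 13 15 12 16 11
swap(6,10) ⇒ 3 7 9 2 8 5 11 15 12 16 13; return 6
p = 6; k-1 = 1 < 6 ⇒ left

6; left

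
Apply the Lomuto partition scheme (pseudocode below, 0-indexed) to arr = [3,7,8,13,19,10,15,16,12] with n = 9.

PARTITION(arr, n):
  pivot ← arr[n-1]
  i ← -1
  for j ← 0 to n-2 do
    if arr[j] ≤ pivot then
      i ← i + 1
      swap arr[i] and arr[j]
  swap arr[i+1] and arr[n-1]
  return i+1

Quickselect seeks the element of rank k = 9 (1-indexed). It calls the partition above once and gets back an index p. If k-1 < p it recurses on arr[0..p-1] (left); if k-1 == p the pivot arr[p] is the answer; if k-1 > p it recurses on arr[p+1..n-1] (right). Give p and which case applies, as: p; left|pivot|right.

pivot = arr[8] = 12; i = -1
j=0: arr[0]=3 ≤ 12 → i=0, swap arr[0],arr[0] (no change) → [3,7,8,13,19,10,15,16,12]
j=1: arr[1]=7 ≤ 12 → i=1, swap arr[1],arr[1] (no change) → [3,7,8,13,19,10,15,16,12]
j=2: arr[2]=8 ≤ 12 → i=2, swap arr[2],arr[2] (no change) → [3,7,8,13,19,10,15,16,12]
j=3: arr[3]=13 > 12 → no swap
j=4: arr[4]=19 > 12 → no swap
j=5: arr[5]=10 ≤ 12 → i=3, swap arr[3],arr[5] → [3,7,8,10,19,13,15,16,12]
j=6: arr[6]=15 > 12 → no swap
j=7: arr[7]=16 > 12 → no swap
final swap arr[4],arr[8] → [3,7,8,10,12,13,15,16,19]; return 4
p = 4; k-1 = 8 > 4 ⇒ right

4; right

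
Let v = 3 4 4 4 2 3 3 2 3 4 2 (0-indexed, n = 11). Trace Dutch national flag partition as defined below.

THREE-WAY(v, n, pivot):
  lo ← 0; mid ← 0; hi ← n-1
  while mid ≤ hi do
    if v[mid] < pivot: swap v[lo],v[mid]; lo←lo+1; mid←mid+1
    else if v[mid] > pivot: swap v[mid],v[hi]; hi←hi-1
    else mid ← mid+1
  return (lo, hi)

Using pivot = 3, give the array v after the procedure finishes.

pivot = 3; lo=0, mid=0, hi=10
v[mid]=3=3: mid=1
v[mid]=4>3: swap v[1],v[10]; hi=9 → 3 2 4 4 2 3 3 2 3 4 4
v[mid]=2<3: swap v[0],v[1]; lo=1,mid=2 → 2 3 4 4 2 3 3 2 3 4 4
v[mid]=4>3: swap v[2],v[9]; hi=8 → 2 3 4 4 2 3 3 2 3 4 4
v[mid]=4>3: swap v[2],v[8]; hi=7 → 2 3 3 4 2 3 3 2 4 4 4
v[mid]=3=3: mid=3
v[mid]=4>3: swap v[3],v[7]; hi=6 → 2 3 3 2 2 3 3 4 4 4 4
v[mid]=2<3: swap v[1],v[3]; lo=2,mid=4 → 2 2 3 3 2 3 3 4 4 4 4
v[mid]=2<3: swap v[2],v[4]; lo=3,mid=5 → 2 2 2 3 3 3 3 4 4 4 4
v[mid]=3=3: mid=6
v[mid]=3=3: mid=7
end: lo=3, hi=6; v = 2 2 2 3 3 3 3 4 4 4 4

2 2 2 3 3 3 3 4 4 4 4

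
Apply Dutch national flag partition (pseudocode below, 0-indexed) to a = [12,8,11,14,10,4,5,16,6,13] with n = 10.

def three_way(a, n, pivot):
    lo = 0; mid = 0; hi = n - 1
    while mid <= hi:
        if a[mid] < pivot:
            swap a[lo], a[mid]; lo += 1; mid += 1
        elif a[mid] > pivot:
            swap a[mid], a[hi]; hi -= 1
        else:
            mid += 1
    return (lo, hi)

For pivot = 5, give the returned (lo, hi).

(1, 1)

lo=0 mid=0 hi=9
12>5: swap(0,9), hi=8 ⇒ [13,8,11,14,10,4,5,16,6,12]
13>5: swap(0,8), hi=7 ⇒ [6,8,11,14,10,4,5,16,13,12]
6>5: swap(0,7), hi=6 ⇒ [16,8,11,14,10,4,5,6,13,12]
16>5: swap(0,6), hi=5 ⇒ [5,8,11,14,10,4,16,6,13,12]
5=5: mid=1
8>5: swap(1,5), hi=4 ⇒ [5,4,11,14,10,8,16,6,13,12]
4<5: swap(0,1), lo=1 mid=2 ⇒ [4,5,11,14,10,8,16,6,13,12]
11>5: swap(2,4), hi=3 ⇒ [4,5,10,14,11,8,16,6,13,12]
10>5: swap(2,3), hi=2 ⇒ [4,5,14,10,11,8,16,6,13,12]
14>5: swap(2,2), hi=1 ⇒ [4,5,14,10,11,8,16,6,13,12]
done. lo=1 hi=1; a=[4,5,14,10,11,8,16,6,13,12]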